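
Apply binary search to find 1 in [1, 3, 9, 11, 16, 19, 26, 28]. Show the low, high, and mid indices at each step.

Binary search for 1 in [1, 3, 9, 11, 16, 19, 26, 28]:

lo=0, hi=7, mid=3, arr[mid]=11 -> 11 > 1, search left half
lo=0, hi=2, mid=1, arr[mid]=3 -> 3 > 1, search left half
lo=0, hi=0, mid=0, arr[mid]=1 -> Found target at index 0!

Binary search finds 1 at index 0 after 3 comparisons. The search repeatedly halves the search space by comparing with the middle element.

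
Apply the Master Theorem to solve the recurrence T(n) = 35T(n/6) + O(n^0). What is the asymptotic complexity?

Master Theorem for T(n) = 35T(n/6) + O(n^0):

a = 35, b = 6, c = 0
log_b(a) = log_6(35) = 1.9843

Case 1: c = 0 < log_6(35) = 1.9843
T(n) = O(n^(log_6 35))

For T(n) = 35T(n/6) + O(n^0): log_6(35) = 1.9843. This is Case 1 of the Master Theorem (c < log_b(a), work dominated by leaves), giving O(n^(log_6 35)).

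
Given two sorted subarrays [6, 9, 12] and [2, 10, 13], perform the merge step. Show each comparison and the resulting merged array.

Merging process:

Compare 6 vs 2: take 2 from right. Merged: [2]
Compare 6 vs 10: take 6 from left. Merged: [2, 6]
Compare 9 vs 10: take 9 from left. Merged: [2, 6, 9]
Compare 12 vs 10: take 10 from right. Merged: [2, 6, 9, 10]
Compare 12 vs 13: take 12 from left. Merged: [2, 6, 9, 10, 12]
Append remaining from right: [13]. Merged: [2, 6, 9, 10, 12, 13]

Final merged array: [2, 6, 9, 10, 12, 13]
Total comparisons: 5

The merged array is [2, 6, 9, 10, 12, 13], requiring 5 comparisons. The merge step runs in O(n) time where n is the total number of elements.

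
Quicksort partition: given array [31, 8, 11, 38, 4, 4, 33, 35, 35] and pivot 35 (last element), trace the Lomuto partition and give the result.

Lomuto partition with pivot = 35:

Initial array: [31, 8, 11, 38, 4, 4, 33, 35, 35]

arr[0]=31 <= 35: swap with position 0, array becomes [31, 8, 11, 38, 4, 4, 33, 35, 35]
arr[1]=8 <= 35: swap with position 1, array becomes [31, 8, 11, 38, 4, 4, 33, 35, 35]
arr[2]=11 <= 35: swap with position 2, array becomes [31, 8, 11, 38, 4, 4, 33, 35, 35]
arr[3]=38 > 35: no swap
arr[4]=4 <= 35: swap with position 3, array becomes [31, 8, 11, 4, 38, 4, 33, 35, 35]
arr[5]=4 <= 35: swap with position 4, array becomes [31, 8, 11, 4, 4, 38, 33, 35, 35]
arr[6]=33 <= 35: swap with position 5, array becomes [31, 8, 11, 4, 4, 33, 38, 35, 35]
arr[7]=35 <= 35: swap with position 6, array becomes [31, 8, 11, 4, 4, 33, 35, 38, 35]

Place pivot at position 7: [31, 8, 11, 4, 4, 33, 35, 35, 38]
Pivot position: 7

After partitioning with pivot 35, the array becomes [31, 8, 11, 4, 4, 33, 35, 35, 38]. The pivot is placed at index 7. All elements to the left of the pivot are <= 35, and all elements to the right are > 35.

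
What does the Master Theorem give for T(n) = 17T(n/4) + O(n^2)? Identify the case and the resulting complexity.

Master Theorem for T(n) = 17T(n/4) + O(n^2):

a = 17, b = 4, c = 2
log_b(a) = log_4(17) = 2.0437

Case 1: c = 2 < log_4(17) = 2.0437
T(n) = O(n^(log_4 17))

For T(n) = 17T(n/4) + O(n^2): log_4(17) = 2.0437. This is Case 1 of the Master Theorem (c < log_b(a), work dominated by leaves), giving O(n^(log_4 17)).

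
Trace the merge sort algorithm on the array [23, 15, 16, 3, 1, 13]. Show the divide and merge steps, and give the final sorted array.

Merge sort trace:

Split: [23, 15, 16, 3, 1, 13] -> [23, 15, 16] and [3, 1, 13]
  Split: [23, 15, 16] -> [23] and [15, 16]
    Split: [15, 16] -> [15] and [16]
    Merge: [15] + [16] -> [15, 16]
  Merge: [23] + [15, 16] -> [15, 16, 23]
  Split: [3, 1, 13] -> [3] and [1, 13]
    Split: [1, 13] -> [1] and [13]
    Merge: [1] + [13] -> [1, 13]
  Merge: [3] + [1, 13] -> [1, 3, 13]
Merge: [15, 16, 23] + [1, 3, 13] -> [1, 3, 13, 15, 16, 23]

Final sorted array: [1, 3, 13, 15, 16, 23]

The merge sort proceeds by recursively splitting the array and merging sorted halves.
After all merges, the sorted array is [1, 3, 13, 15, 16, 23].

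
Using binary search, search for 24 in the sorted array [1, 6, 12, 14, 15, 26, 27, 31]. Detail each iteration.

Binary search for 24 in [1, 6, 12, 14, 15, 26, 27, 31]:

lo=0, hi=7, mid=3, arr[mid]=14 -> 14 < 24, search right half
lo=4, hi=7, mid=5, arr[mid]=26 -> 26 > 24, search left half
lo=4, hi=4, mid=4, arr[mid]=15 -> 15 < 24, search right half
lo=5 > hi=4, target 24 not found

Binary search determines that 24 is not in the array after 3 comparisons. The search space was exhausted without finding the target.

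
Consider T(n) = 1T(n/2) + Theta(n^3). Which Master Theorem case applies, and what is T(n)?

Master Theorem for T(n) = 1T(n/2) + O(n^3):

a = 1, b = 2, c = 3
log_b(a) = log_2(1) = 0.0000

Case 3: c = 3 > log_2(1) = 0.0000
T(n) = O(n^3) = O(n^3)

For T(n) = 1T(n/2) + O(n^3): log_2(1) = 0.0000. This is Case 3 of the Master Theorem (c > log_b(a), work dominated by root), giving O(n^3).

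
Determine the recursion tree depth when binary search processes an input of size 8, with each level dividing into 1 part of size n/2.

For divide and conquer with division factor 2:

Problem sizes at each level:
Level 0: 8
Level 1: 4
Level 2: 2
Level 3: 1

The root is level 0 and the size-1 base case is level 3 (the tree spans levels 0 through 3, i.e. 4 levels counting the root), so the depth is the number of divisions: log_2(8) = 3

The recursion tree depth is log_2(8) = 3. At each level, the problem size is divided by 2, so it takes 3 divisions to reduce to a base case of size 1. The algorithm makes 1 recursive call at each level.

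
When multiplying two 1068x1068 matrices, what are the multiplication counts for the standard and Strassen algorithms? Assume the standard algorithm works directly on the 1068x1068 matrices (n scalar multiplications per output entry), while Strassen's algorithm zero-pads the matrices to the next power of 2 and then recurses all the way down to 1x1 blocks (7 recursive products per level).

Matrix multiplication for 1068x1068 matrices:

Strassen's algorithm requires power-of-2 dimensions. Pad 1068x1068 to 2048x2048 (next power of 2).

Standard algorithm: 1068^3 = 1218186432 multiplications
Strassen's algorithm: 7^(log2(2048)) = 7^11 = 1977326743 multiplications
Difference: 1218186432 - 1977326743 = -759140311 (Strassen uses MORE here due to padding overhead — for small or just-over-power-of-2 n, padding can outweigh the per-level savings)

Standard: 1218186432 multiplications (1068^3). Strassen: 1977326743 multiplications (7^11, after padding to 2048x2048). Strassen reduces 8 recursive multiplications to 7 at each level.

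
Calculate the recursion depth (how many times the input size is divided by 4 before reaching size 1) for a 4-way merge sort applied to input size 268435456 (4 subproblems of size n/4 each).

For divide and conquer with division factor 4:

Problem sizes at each level:
Level 0: 268435456
Level 1: 67108864
Level 2: 16777216
Level 3: 4194304
Level 4: 1048576
Level 5: 262144
Level 6: 65536
Level 7: 16384
Level 8: 4096
Level 9: 1024
Level 10: 256
Level 11: 64
Level 12: 16
Level 13: 4
Level 14: 1

The root is level 0 and the size-1 base case is level 14 (the tree spans levels 0 through 14, i.e. 15 levels counting the root), so the depth is the number of divisions: log_4(268435456) = 14

The recursion tree depth is log_4(268435456) = 14. At each level, the problem size is divided by 4, so it takes 14 divisions to reduce to a base case of size 1. The algorithm makes 4 recursive calls at each level.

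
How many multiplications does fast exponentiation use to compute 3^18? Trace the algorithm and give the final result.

Computing 3^18 by squaring (build up from 3^1; each line after the first costs one multiplication):

3^1 = 3
3^2 = (3^1)^2 = 3^2 = 9
3^4 = (3^2)^2 = 9^2 = 81
3^8 = (3^4)^2 = 81^2 = 6561
3^9 = 3 * 3^8 = 3 * 6561 = 19683
3^18 = (3^9)^2 = 19683^2 = 387420489

Result: 387420489
Multiplications needed: 5 (5 lines after 3^1)

3^18 = 387420489. Using exponentiation by squaring, this requires 5 multiplications. The key idea: if the exponent is even, square the half-power; if odd, multiply by the base once.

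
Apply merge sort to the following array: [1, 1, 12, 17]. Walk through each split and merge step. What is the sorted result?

Merge sort trace:

Split: [1, 1, 12, 17] -> [1, 1] and [12, 17]
  Split: [1, 1] -> [1] and [1]
  Merge: [1] + [1] -> [1, 1]
  Split: [12, 17] -> [12] and [17]
  Merge: [12] + [17] -> [12, 17]
Merge: [1, 1] + [12, 17] -> [1, 1, 12, 17]

Final sorted array: [1, 1, 12, 17]

The merge sort proceeds by recursively splitting the array and merging sorted halves.
After all merges, the sorted array is [1, 1, 12, 17].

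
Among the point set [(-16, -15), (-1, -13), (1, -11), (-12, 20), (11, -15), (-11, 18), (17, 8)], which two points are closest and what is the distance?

Computing all pairwise distances among 7 points:

d((-16, -15), (-1, -13)) = 15.1327
d((-16, -15), (1, -11)) = 17.4642
d((-16, -15), (-12, 20)) = 35.2278
d((-16, -15), (11, -15)) = 27.0
d((-16, -15), (-11, 18)) = 33.3766
d((-16, -15), (17, 8)) = 40.2244
d((-1, -13), (1, -11)) = 2.8284
d((-1, -13), (-12, 20)) = 34.7851
d((-1, -13), (11, -15)) = 12.1655
d((-1, -13), (-11, 18)) = 32.573
d((-1, -13), (17, 8)) = 27.6586
d((1, -11), (-12, 20)) = 33.6155
d((1, -11), (11, -15)) = 10.7703
d((1, -11), (-11, 18)) = 31.3847
d((1, -11), (17, 8)) = 24.8395
d((-12, 20), (11, -15)) = 41.8808
d((-12, 20), (-11, 18)) = 2.2361 <-- minimum
d((-12, 20), (17, 8)) = 31.3847
d((11, -15), (-11, 18)) = 39.6611
d((11, -15), (17, 8)) = 23.7697
d((-11, 18), (17, 8)) = 29.7321

Closest pair: (-12, 20) and (-11, 18) with distance 2.2361

The closest pair is (-12, 20) and (-11, 18) with Euclidean distance 2.2361. For 7 points, brute-force pairwise comparison is shown above. For large n, the divide-and-conquer algorithm (sort by x, recurse on halves, check the dividing strip) achieves O(n log n).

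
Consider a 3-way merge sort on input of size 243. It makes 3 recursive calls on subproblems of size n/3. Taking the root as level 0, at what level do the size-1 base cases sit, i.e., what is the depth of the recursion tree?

For divide and conquer with division factor 3:

Problem sizes at each level:
Level 0: 243
Level 1: 81
Level 2: 27
Level 3: 9
Level 4: 3
Level 5: 1

The root is level 0 and the size-1 base case is level 5 (the tree spans levels 0 through 5, i.e. 6 levels counting the root), so the depth is the number of divisions: log_3(243) = 5

The recursion tree depth is log_3(243) = 5. At each level, the problem size is divided by 3, so it takes 5 divisions to reduce to a base case of size 1. The algorithm makes 3 recursive calls at each level.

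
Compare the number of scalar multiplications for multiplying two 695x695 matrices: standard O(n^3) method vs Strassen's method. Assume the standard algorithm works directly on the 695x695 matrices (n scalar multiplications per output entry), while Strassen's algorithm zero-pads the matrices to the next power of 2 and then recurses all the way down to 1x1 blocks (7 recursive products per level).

Matrix multiplication for 695x695 matrices:

Strassen's algorithm requires power-of-2 dimensions. Pad 695x695 to 1024x1024 (next power of 2).

Standard algorithm: 695^3 = 335702375 multiplications
Strassen's algorithm: 7^(log2(1024)) = 7^10 = 282475249 multiplications
Savings: 335702375 - 282475249 = 53227126 multiplications

Standard: 335702375 multiplications (695^3). Strassen: 282475249 multiplications (7^10, after padding to 1024x1024). Strassen reduces 8 recursive multiplications to 7 at each level.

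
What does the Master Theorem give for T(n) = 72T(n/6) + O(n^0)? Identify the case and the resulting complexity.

Master Theorem for T(n) = 72T(n/6) + O(n^0):

a = 72, b = 6, c = 0
log_b(a) = log_6(72) = 2.3869

Case 1: c = 0 < log_6(72) = 2.3869
T(n) = O(n^(log_6 72))

For T(n) = 72T(n/6) + O(n^0): log_6(72) = 2.3869. This is Case 1 of the Master Theorem (c < log_b(a), work dominated by leaves), giving O(n^(log_6 72)).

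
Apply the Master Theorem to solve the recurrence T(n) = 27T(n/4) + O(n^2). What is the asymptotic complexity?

Master Theorem for T(n) = 27T(n/4) + O(n^2):

a = 27, b = 4, c = 2
log_b(a) = log_4(27) = 2.3774

Case 1: c = 2 < log_4(27) = 2.3774
T(n) = O(n^(log_4 27))

For T(n) = 27T(n/4) + O(n^2): log_4(27) = 2.3774. This is Case 1 of the Master Theorem (c < log_b(a), work dominated by leaves), giving O(n^(log_4 27)).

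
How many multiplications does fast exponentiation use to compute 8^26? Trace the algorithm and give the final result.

Computing 8^26 by squaring (build up from 8^1; each line after the first costs one multiplication):

8^1 = 8
8^2 = (8^1)^2 = 8^2 = 64
8^3 = 8 * 8^2 = 8 * 64 = 512
8^6 = (8^3)^2 = 512^2 = 262144
8^12 = (8^6)^2 = 262144^2 = 68719476736
8^13 = 8 * 8^12 = 8 * 68719476736 = 549755813888
8^26 = (8^13)^2 = 549755813888^2 = 302231454903657293676544

Result: 302231454903657293676544
Multiplications needed: 6 (6 lines after 8^1)

8^26 = 302231454903657293676544. Using exponentiation by squaring, this requires 6 multiplications. The key idea: if the exponent is even, square the half-power; if odd, multiply by the base once.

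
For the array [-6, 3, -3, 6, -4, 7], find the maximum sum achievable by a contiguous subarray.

Using Kadane's algorithm on [-6, 3, -3, 6, -4, 7]:

Scanning through the array:
Position 1 (value 3): max_ending_here = 3, max_so_far = 3
Position 2 (value -3): max_ending_here = 0, max_so_far = 3
Position 3 (value 6): max_ending_here = 6, max_so_far = 6
Position 4 (value -4): max_ending_here = 2, max_so_far = 6
Position 5 (value 7): max_ending_here = 9, max_so_far = 9

Maximum subarray: [3, -3, 6, -4, 7]
Maximum sum: 9

The maximum subarray is [3, -3, 6, -4, 7] with sum 9. This subarray runs from index 1 to index 5.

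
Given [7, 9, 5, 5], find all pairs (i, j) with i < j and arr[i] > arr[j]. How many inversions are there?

Finding inversions in [7, 9, 5, 5]:

(0, 2): arr[0]=7 > arr[2]=5
(0, 3): arr[0]=7 > arr[3]=5
(1, 2): arr[1]=9 > arr[2]=5
(1, 3): arr[1]=9 > arr[3]=5

Total inversions: 4

The array has 4 inversion(s): (0,2), (0,3), (1,2), (1,3). Each pair (i,j) satisfies i < j and arr[i] > arr[j].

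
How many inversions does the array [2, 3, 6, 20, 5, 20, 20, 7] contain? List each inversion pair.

Finding inversions in [2, 3, 6, 20, 5, 20, 20, 7]:

(2, 4): arr[2]=6 > arr[4]=5
(3, 4): arr[3]=20 > arr[4]=5
(3, 7): arr[3]=20 > arr[7]=7
(5, 7): arr[5]=20 > arr[7]=7
(6, 7): arr[6]=20 > arr[7]=7

Total inversions: 5

The array has 5 inversion(s): (2,4), (3,4), (3,7), (5,7), (6,7). Each pair (i,j) satisfies i < j and arr[i] > arr[j].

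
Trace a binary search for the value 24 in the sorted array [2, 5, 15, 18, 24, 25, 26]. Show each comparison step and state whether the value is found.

Binary search for 24 in [2, 5, 15, 18, 24, 25, 26]:

lo=0, hi=6, mid=3, arr[mid]=18 -> 18 < 24, search right half
lo=4, hi=6, mid=5, arr[mid]=25 -> 25 > 24, search left half
lo=4, hi=4, mid=4, arr[mid]=24 -> Found target at index 4!

Binary search finds 24 at index 4 after 3 comparisons. The search repeatedly halves the search space by comparing with the middle element.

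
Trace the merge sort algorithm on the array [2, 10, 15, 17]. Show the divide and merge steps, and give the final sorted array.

Merge sort trace:

Split: [2, 10, 15, 17] -> [2, 10] and [15, 17]
  Split: [2, 10] -> [2] and [10]
  Merge: [2] + [10] -> [2, 10]
  Split: [15, 17] -> [15] and [17]
  Merge: [15] + [17] -> [15, 17]
Merge: [2, 10] + [15, 17] -> [2, 10, 15, 17]

Final sorted array: [2, 10, 15, 17]

The merge sort proceeds by recursively splitting the array and merging sorted halves.
After all merges, the sorted array is [2, 10, 15, 17].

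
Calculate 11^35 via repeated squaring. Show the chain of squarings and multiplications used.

Computing 11^35 by squaring (build up from 11^1; each line after the first costs one multiplication):

11^1 = 11
11^2 = (11^1)^2 = 11^2 = 121
11^4 = (11^2)^2 = 121^2 = 14641
11^8 = (11^4)^2 = 14641^2 = 214358881
11^16 = (11^8)^2 = 214358881^2 = 45949729863572161
11^17 = 11 * 11^16 = 11 * 45949729863572161 = 505447028499293771
11^34 = (11^17)^2 = 505447028499293771^2 = 255476698618765889551019445759400441
11^35 = 11 * 11^34 = 11 * 255476698618765889551019445759400441 = 2810243684806424785061213903353404851

Result: 2810243684806424785061213903353404851
Multiplications needed: 7 (7 lines after 11^1)

11^35 = 2810243684806424785061213903353404851. Using exponentiation by squaring, this requires 7 multiplications. The key idea: if the exponent is even, square the half-power; if odd, multiply by the base once.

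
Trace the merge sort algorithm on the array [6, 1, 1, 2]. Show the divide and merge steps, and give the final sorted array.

Merge sort trace:

Split: [6, 1, 1, 2] -> [6, 1] and [1, 2]
  Split: [6, 1] -> [6] and [1]
  Merge: [6] + [1] -> [1, 6]
  Split: [1, 2] -> [1] and [2]
  Merge: [1] + [2] -> [1, 2]
Merge: [1, 6] + [1, 2] -> [1, 1, 2, 6]

Final sorted array: [1, 1, 2, 6]

The merge sort proceeds by recursively splitting the array and merging sorted halves.
After all merges, the sorted array is [1, 1, 2, 6].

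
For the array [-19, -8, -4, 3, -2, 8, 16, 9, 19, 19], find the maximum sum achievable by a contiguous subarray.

Using Kadane's algorithm on [-19, -8, -4, 3, -2, 8, 16, 9, 19, 19]:

Scanning through the array:
Position 1 (value -8): max_ending_here = -8, max_so_far = -8
Position 2 (value -4): max_ending_here = -4, max_so_far = -4
Position 3 (value 3): max_ending_here = 3, max_so_far = 3
Position 4 (value -2): max_ending_here = 1, max_so_far = 3
Position 5 (value 8): max_ending_here = 9, max_so_far = 9
Position 6 (value 16): max_ending_here = 25, max_so_far = 25
Position 7 (value 9): max_ending_here = 34, max_so_far = 34
Position 8 (value 19): max_ending_here = 53, max_so_far = 53
Position 9 (value 19): max_ending_here = 72, max_so_far = 72

Maximum subarray: [3, -2, 8, 16, 9, 19, 19]
Maximum sum: 72

The maximum subarray is [3, -2, 8, 16, 9, 19, 19] with sum 72. This subarray runs from index 3 to index 9.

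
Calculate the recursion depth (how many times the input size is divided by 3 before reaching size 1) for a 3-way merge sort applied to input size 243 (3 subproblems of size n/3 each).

For divide and conquer with division factor 3:

Problem sizes at each level:
Level 0: 243
Level 1: 81
Level 2: 27
Level 3: 9
Level 4: 3
Level 5: 1

The root is level 0 and the size-1 base case is level 5 (the tree spans levels 0 through 5, i.e. 6 levels counting the root), so the depth is the number of divisions: log_3(243) = 5

The recursion tree depth is log_3(243) = 5. At each level, the problem size is divided by 3, so it takes 5 divisions to reduce to a base case of size 1. The algorithm makes 3 recursive calls at each level.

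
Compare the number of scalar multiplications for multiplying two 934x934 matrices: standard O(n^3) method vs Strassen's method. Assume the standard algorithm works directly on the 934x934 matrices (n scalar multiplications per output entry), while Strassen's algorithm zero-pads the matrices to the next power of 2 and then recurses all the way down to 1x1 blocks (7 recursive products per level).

Matrix multiplication for 934x934 matrices:

Strassen's algorithm requires power-of-2 dimensions. Pad 934x934 to 1024x1024 (next power of 2).

Standard algorithm: 934^3 = 814780504 multiplications
Strassen's algorithm: 7^(log2(1024)) = 7^10 = 282475249 multiplications
Savings: 814780504 - 282475249 = 532305255 multiplications

Standard: 814780504 multiplications (934^3). Strassen: 282475249 multiplications (7^10, after padding to 1024x1024). Strassen reduces 8 recursive multiplications to 7 at each level.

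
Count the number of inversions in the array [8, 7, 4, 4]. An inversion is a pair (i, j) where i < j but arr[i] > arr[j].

Finding inversions in [8, 7, 4, 4]:

(0, 1): arr[0]=8 > arr[1]=7
(0, 2): arr[0]=8 > arr[2]=4
(0, 3): arr[0]=8 > arr[3]=4
(1, 2): arr[1]=7 > arr[2]=4
(1, 3): arr[1]=7 > arr[3]=4

Total inversions: 5

The array has 5 inversion(s): (0,1), (0,2), (0,3), (1,2), (1,3). Each pair (i,j) satisfies i < j and arr[i] > arr[j].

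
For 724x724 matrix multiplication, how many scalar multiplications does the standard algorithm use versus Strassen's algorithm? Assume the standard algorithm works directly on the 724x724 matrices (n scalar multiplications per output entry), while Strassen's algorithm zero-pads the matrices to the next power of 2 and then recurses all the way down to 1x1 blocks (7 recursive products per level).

Matrix multiplication for 724x724 matrices:

Strassen's algorithm requires power-of-2 dimensions. Pad 724x724 to 1024x1024 (next power of 2).

Standard algorithm: 724^3 = 379503424 multiplications
Strassen's algorithm: 7^(log2(1024)) = 7^10 = 282475249 multiplications
Savings: 379503424 - 282475249 = 97028175 multiplications

Standard: 379503424 multiplications (724^3). Strassen: 282475249 multiplications (7^10, after padding to 1024x1024). Strassen reduces 8 recursive multiplications to 7 at each level.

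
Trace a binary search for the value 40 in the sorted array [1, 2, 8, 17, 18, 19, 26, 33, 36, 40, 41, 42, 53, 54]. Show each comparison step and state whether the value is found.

Binary search for 40 in [1, 2, 8, 17, 18, 19, 26, 33, 36, 40, 41, 42, 53, 54]:

lo=0, hi=13, mid=6, arr[mid]=26 -> 26 < 40, search right half
lo=7, hi=13, mid=10, arr[mid]=41 -> 41 > 40, search left half
lo=7, hi=9, mid=8, arr[mid]=36 -> 36 < 40, search right half
lo=9, hi=9, mid=9, arr[mid]=40 -> Found target at index 9!

Binary search finds 40 at index 9 after 4 comparisons. The search repeatedly halves the search space by comparing with the middle element.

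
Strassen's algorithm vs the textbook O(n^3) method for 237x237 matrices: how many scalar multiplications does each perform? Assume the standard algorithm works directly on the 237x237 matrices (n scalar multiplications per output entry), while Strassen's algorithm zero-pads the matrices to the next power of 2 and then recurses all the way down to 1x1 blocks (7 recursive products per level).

Matrix multiplication for 237x237 matrices:

Strassen's algorithm requires power-of-2 dimensions. Pad 237x237 to 256x256 (next power of 2).

Standard algorithm: 237^3 = 13312053 multiplications
Strassen's algorithm: 7^(log2(256)) = 7^8 = 5764801 multiplications
Savings: 13312053 - 5764801 = 7547252 multiplications

Standard: 13312053 multiplications (237^3). Strassen: 5764801 multiplications (7^8, after padding to 256x256). Strassen reduces 8 recursive multiplications to 7 at each level.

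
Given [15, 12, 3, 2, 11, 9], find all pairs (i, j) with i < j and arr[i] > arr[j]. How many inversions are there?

Finding inversions in [15, 12, 3, 2, 11, 9]:

(0, 1): arr[0]=15 > arr[1]=12
(0, 2): arr[0]=15 > arr[2]=3
(0, 3): arr[0]=15 > arr[3]=2
(0, 4): arr[0]=15 > arr[4]=11
(0, 5): arr[0]=15 > arr[5]=9
(1, 2): arr[1]=12 > arr[2]=3
(1, 3): arr[1]=12 > arr[3]=2
(1, 4): arr[1]=12 > arr[4]=11
(1, 5): arr[1]=12 > arr[5]=9
(2, 3): arr[2]=3 > arr[3]=2
(4, 5): arr[4]=11 > arr[5]=9

Total inversions: 11

The array has 11 inversion(s): (0,1), (0,2), (0,3), (0,4), (0,5), (1,2), (1,3), (1,4), (1,5), (2,3), (4,5). Each pair (i,j) satisfies i < j and arr[i] > arr[j].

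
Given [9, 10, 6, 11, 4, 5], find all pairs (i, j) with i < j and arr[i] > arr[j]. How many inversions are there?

Finding inversions in [9, 10, 6, 11, 4, 5]:

(0, 2): arr[0]=9 > arr[2]=6
(0, 4): arr[0]=9 > arr[4]=4
(0, 5): arr[0]=9 > arr[5]=5
(1, 2): arr[1]=10 > arr[2]=6
(1, 4): arr[1]=10 > arr[4]=4
(1, 5): arr[1]=10 > arr[5]=5
(2, 4): arr[2]=6 > arr[4]=4
(2, 5): arr[2]=6 > arr[5]=5
(3, 4): arr[3]=11 > arr[4]=4
(3, 5): arr[3]=11 > arr[5]=5

Total inversions: 10

The array has 10 inversion(s): (0,2), (0,4), (0,5), (1,2), (1,4), (1,5), (2,4), (2,5), (3,4), (3,5). Each pair (i,j) satisfies i < j and arr[i] > arr[j].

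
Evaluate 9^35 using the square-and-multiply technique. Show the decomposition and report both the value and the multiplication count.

Computing 9^35 by squaring (build up from 9^1; each line after the first costs one multiplication):

9^1 = 9
9^2 = (9^1)^2 = 9^2 = 81
9^4 = (9^2)^2 = 81^2 = 6561
9^8 = (9^4)^2 = 6561^2 = 43046721
9^16 = (9^8)^2 = 43046721^2 = 1853020188851841
9^17 = 9 * 9^16 = 9 * 1853020188851841 = 16677181699666569
9^34 = (9^17)^2 = 16677181699666569^2 = 278128389443693511257285776231761
9^35 = 9 * 9^34 = 9 * 278128389443693511257285776231761 = 2503155504993241601315571986085849

Result: 2503155504993241601315571986085849
Multiplications needed: 7 (7 lines after 9^1)

9^35 = 2503155504993241601315571986085849. Using exponentiation by squaring, this requires 7 multiplications. The key idea: if the exponent is even, square the half-power; if odd, multiply by the base once.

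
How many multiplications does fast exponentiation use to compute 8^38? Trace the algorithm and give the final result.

Computing 8^38 by squaring (build up from 8^1; each line after the first costs one multiplication):

8^1 = 8
8^2 = (8^1)^2 = 8^2 = 64
8^4 = (8^2)^2 = 64^2 = 4096
8^8 = (8^4)^2 = 4096^2 = 16777216
8^9 = 8 * 8^8 = 8 * 16777216 = 134217728
8^18 = (8^9)^2 = 134217728^2 = 18014398509481984
8^19 = 8 * 8^18 = 8 * 18014398509481984 = 144115188075855872
8^38 = (8^19)^2 = 144115188075855872^2 = 20769187434139310514121985316880384

Result: 20769187434139310514121985316880384
Multiplications needed: 7 (7 lines after 8^1)

8^38 = 20769187434139310514121985316880384. Using exponentiation by squaring, this requires 7 multiplications. The key idea: if the exponent is even, square the half-power; if odd, multiply by the base once.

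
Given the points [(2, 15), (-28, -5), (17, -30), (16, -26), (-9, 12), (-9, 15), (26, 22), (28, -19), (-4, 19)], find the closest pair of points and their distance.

Computing all pairwise distances among 9 points:

d((2, 15), (-28, -5)) = 36.0555
d((2, 15), (17, -30)) = 47.4342
d((2, 15), (16, -26)) = 43.3244
d((2, 15), (-9, 12)) = 11.4018
d((2, 15), (-9, 15)) = 11.0
d((2, 15), (26, 22)) = 25.0
d((2, 15), (28, -19)) = 42.8019
d((2, 15), (-4, 19)) = 7.2111
d((-28, -5), (17, -30)) = 51.4782
d((-28, -5), (16, -26)) = 48.7545
d((-28, -5), (-9, 12)) = 25.4951
d((-28, -5), (-9, 15)) = 27.5862
d((-28, -5), (26, 22)) = 60.3738
d((-28, -5), (28, -19)) = 57.7235
d((-28, -5), (-4, 19)) = 33.9411
d((17, -30), (16, -26)) = 4.1231
d((17, -30), (-9, 12)) = 49.3964
d((17, -30), (-9, 15)) = 51.9711
d((17, -30), (26, 22)) = 52.7731
d((17, -30), (28, -19)) = 15.5563
d((17, -30), (-4, 19)) = 53.3104
d((16, -26), (-9, 12)) = 45.4863
d((16, -26), (-9, 15)) = 48.0208
d((16, -26), (26, 22)) = 49.0306
d((16, -26), (28, -19)) = 13.8924
d((16, -26), (-4, 19)) = 49.2443
d((-9, 12), (-9, 15)) = 3.0 <-- minimum
d((-9, 12), (26, 22)) = 36.4005
d((-9, 12), (28, -19)) = 48.2701
d((-9, 12), (-4, 19)) = 8.6023
d((-9, 15), (26, 22)) = 35.6931
d((-9, 15), (28, -19)) = 50.2494
d((-9, 15), (-4, 19)) = 6.4031
d((26, 22), (28, -19)) = 41.0488
d((26, 22), (-4, 19)) = 30.1496
d((28, -19), (-4, 19)) = 49.679

Closest pair: (-9, 12) and (-9, 15) with distance 3.0

The closest pair is (-9, 12) and (-9, 15) with Euclidean distance 3.0. For 9 points, brute-force pairwise comparison is shown above. For large n, the divide-and-conquer algorithm (sort by x, recurse on halves, check the dividing strip) achieves O(n log n).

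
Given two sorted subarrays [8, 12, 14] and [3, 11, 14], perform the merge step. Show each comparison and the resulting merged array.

Merging process:

Compare 8 vs 3: take 3 from right. Merged: [3]
Compare 8 vs 11: take 8 from left. Merged: [3, 8]
Compare 12 vs 11: take 11 from right. Merged: [3, 8, 11]
Compare 12 vs 14: take 12 from left. Merged: [3, 8, 11, 12]
Compare 14 vs 14: take 14 from left. Merged: [3, 8, 11, 12, 14]
Append remaining from right: [14]. Merged: [3, 8, 11, 12, 14, 14]

Final merged array: [3, 8, 11, 12, 14, 14]
Total comparisons: 5

The merged array is [3, 8, 11, 12, 14, 14], requiring 5 comparisons. The merge step runs in O(n) time where n is the total number of elements.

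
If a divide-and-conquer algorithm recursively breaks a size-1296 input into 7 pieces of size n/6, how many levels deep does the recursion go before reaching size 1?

For divide and conquer with division factor 6:

Problem sizes at each level:
Level 0: 1296
Level 1: 216
Level 2: 36
Level 3: 6
Level 4: 1

The root is level 0 and the size-1 base case is level 4 (the tree spans levels 0 through 4, i.e. 5 levels counting the root), so the depth is the number of divisions: log_6(1296) = 4

The recursion tree depth is log_6(1296) = 4. At each level, the problem size is divided by 6, so it takes 4 divisions to reduce to a base case of size 1. The algorithm makes 7 recursive calls at each level.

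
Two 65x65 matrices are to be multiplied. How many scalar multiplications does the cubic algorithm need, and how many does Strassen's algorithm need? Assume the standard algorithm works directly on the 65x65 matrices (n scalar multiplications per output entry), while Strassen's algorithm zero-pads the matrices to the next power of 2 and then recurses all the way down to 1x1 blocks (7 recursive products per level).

Matrix multiplication for 65x65 matrices:

Strassen's algorithm requires power-of-2 dimensions. Pad 65x65 to 128x128 (next power of 2).

Standard algorithm: 65^3 = 274625 multiplications
Strassen's algorithm: 7^(log2(128)) = 7^7 = 823543 multiplications
Difference: 274625 - 823543 = -548918 (Strassen uses MORE here due to padding overhead — for small or just-over-power-of-2 n, padding can outweigh the per-level savings)

Standard: 274625 multiplications (65^3). Strassen: 823543 multiplications (7^7, after padding to 128x128). Strassen reduces 8 recursive multiplications to 7 at each level.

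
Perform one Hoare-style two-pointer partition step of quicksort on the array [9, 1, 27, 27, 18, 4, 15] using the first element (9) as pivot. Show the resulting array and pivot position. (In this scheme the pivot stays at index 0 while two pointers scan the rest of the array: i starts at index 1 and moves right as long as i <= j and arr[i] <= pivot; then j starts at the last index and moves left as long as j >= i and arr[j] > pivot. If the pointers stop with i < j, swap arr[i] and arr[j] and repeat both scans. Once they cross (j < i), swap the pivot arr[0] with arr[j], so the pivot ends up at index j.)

Hoare-style two-pointer partition with pivot = 9:

Initial array: [9, 1, 27, 27, 18, 4, 15]

Pointers start at i = 1, j = 6.
i stops at index 2 (arr[2]=27 > 9), j stops at index 5 (arr[5]=4 <= 9): swap arr[2] and arr[5], array becomes [9, 1, 4, 27, 18, 27, 15]
i ends at 3, j ends at 2: the pointers have crossed (j < i), so scanning stops.

Swap pivot arr[0] with arr[2] to place pivot at position 2: [4, 1, 9, 27, 18, 27, 15]
Pivot position: 2

After partitioning with pivot 9, the array becomes [4, 1, 9, 27, 18, 27, 15]. The pivot is placed at index 2. All elements to the left of the pivot are <= 9, and all elements to the right are > 9.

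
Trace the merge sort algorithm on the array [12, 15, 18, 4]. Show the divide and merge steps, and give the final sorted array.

Merge sort trace:

Split: [12, 15, 18, 4] -> [12, 15] and [18, 4]
  Split: [12, 15] -> [12] and [15]
  Merge: [12] + [15] -> [12, 15]
  Split: [18, 4] -> [18] and [4]
  Merge: [18] + [4] -> [4, 18]
Merge: [12, 15] + [4, 18] -> [4, 12, 15, 18]

Final sorted array: [4, 12, 15, 18]

The merge sort proceeds by recursively splitting the array and merging sorted halves.
After all merges, the sorted array is [4, 12, 15, 18].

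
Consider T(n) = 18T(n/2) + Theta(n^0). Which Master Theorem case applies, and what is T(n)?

Master Theorem for T(n) = 18T(n/2) + O(n^0):

a = 18, b = 2, c = 0
log_b(a) = log_2(18) = 4.1699

Case 1: c = 0 < log_2(18) = 4.1699
T(n) = O(n^(log_2 18))

For T(n) = 18T(n/2) + O(n^0): log_2(18) = 4.1699. This is Case 1 of the Master Theorem (c < log_b(a), work dominated by leaves), giving O(n^(log_2 18)).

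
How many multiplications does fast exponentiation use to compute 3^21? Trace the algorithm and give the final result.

Computing 3^21 by squaring (build up from 3^1; each line after the first costs one multiplication):

3^1 = 3
3^2 = (3^1)^2 = 3^2 = 9
3^4 = (3^2)^2 = 9^2 = 81
3^5 = 3 * 3^4 = 3 * 81 = 243
3^10 = (3^5)^2 = 243^2 = 59049
3^20 = (3^10)^2 = 59049^2 = 3486784401
3^21 = 3 * 3^20 = 3 * 3486784401 = 10460353203

Result: 10460353203
Multiplications needed: 6 (6 lines after 3^1)

3^21 = 10460353203. Using exponentiation by squaring, this requires 6 multiplications. The key idea: if the exponent is even, square the half-power; if odd, multiply by the base once.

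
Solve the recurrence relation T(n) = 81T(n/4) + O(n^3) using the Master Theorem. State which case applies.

Master Theorem for T(n) = 81T(n/4) + O(n^3):

a = 81, b = 4, c = 3
log_b(a) = log_4(81) = 3.1699

Case 1: c = 3 < log_4(81) = 3.1699
T(n) = O(n^(log_4 81))

For T(n) = 81T(n/4) + O(n^3): log_4(81) = 3.1699. This is Case 1 of the Master Theorem (c < log_b(a), work dominated by leaves), giving O(n^(log_4 81)).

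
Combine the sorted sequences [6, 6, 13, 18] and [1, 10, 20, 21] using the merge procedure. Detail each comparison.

Merging process:

Compare 6 vs 1: take 1 from right. Merged: [1]
Compare 6 vs 10: take 6 from left. Merged: [1, 6]
Compare 6 vs 10: take 6 from left. Merged: [1, 6, 6]
Compare 13 vs 10: take 10 from right. Merged: [1, 6, 6, 10]
Compare 13 vs 20: take 13 from left. Merged: [1, 6, 6, 10, 13]
Compare 18 vs 20: take 18 from left. Merged: [1, 6, 6, 10, 13, 18]
Append remaining from right: [20, 21]. Merged: [1, 6, 6, 10, 13, 18, 20, 21]

Final merged array: [1, 6, 6, 10, 13, 18, 20, 21]
Total comparisons: 6

The merged array is [1, 6, 6, 10, 13, 18, 20, 21], requiring 6 comparisons. The merge step runs in O(n) time where n is the total number of elements.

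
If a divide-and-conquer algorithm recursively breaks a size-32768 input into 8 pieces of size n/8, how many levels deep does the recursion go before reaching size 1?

For divide and conquer with division factor 8:

Problem sizes at each level:
Level 0: 32768
Level 1: 4096
Level 2: 512
Level 3: 64
Level 4: 8
Level 5: 1

The root is level 0 and the size-1 base case is level 5 (the tree spans levels 0 through 5, i.e. 6 levels counting the root), so the depth is the number of divisions: log_8(32768) = 5

The recursion tree depth is log_8(32768) = 5. At each level, the problem size is divided by 8, so it takes 5 divisions to reduce to a base case of size 1. The algorithm makes 8 recursive calls at each level.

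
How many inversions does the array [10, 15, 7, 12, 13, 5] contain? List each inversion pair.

Finding inversions in [10, 15, 7, 12, 13, 5]:

(0, 2): arr[0]=10 > arr[2]=7
(0, 5): arr[0]=10 > arr[5]=5
(1, 2): arr[1]=15 > arr[2]=7
(1, 3): arr[1]=15 > arr[3]=12
(1, 4): arr[1]=15 > arr[4]=13
(1, 5): arr[1]=15 > arr[5]=5
(2, 5): arr[2]=7 > arr[5]=5
(3, 5): arr[3]=12 > arr[5]=5
(4, 5): arr[4]=13 > arr[5]=5

Total inversions: 9

The array has 9 inversion(s): (0,2), (0,5), (1,2), (1,3), (1,4), (1,5), (2,5), (3,5), (4,5). Each pair (i,j) satisfies i < j and arr[i] > arr[j].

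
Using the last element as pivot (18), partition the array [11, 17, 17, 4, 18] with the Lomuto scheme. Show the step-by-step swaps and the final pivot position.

Lomuto partition with pivot = 18:

Initial array: [11, 17, 17, 4, 18]

arr[0]=11 <= 18: swap with position 0, array becomes [11, 17, 17, 4, 18]
arr[1]=17 <= 18: swap with position 1, array becomes [11, 17, 17, 4, 18]
arr[2]=17 <= 18: swap with position 2, array becomes [11, 17, 17, 4, 18]
arr[3]=4 <= 18: swap with position 3, array becomes [11, 17, 17, 4, 18]

Place pivot at position 4: [11, 17, 17, 4, 18]
Pivot position: 4

After partitioning with pivot 18, the array becomes [11, 17, 17, 4, 18]. The pivot is placed at index 4. All elements to the left of the pivot are <= 18, and all elements to the right are > 18.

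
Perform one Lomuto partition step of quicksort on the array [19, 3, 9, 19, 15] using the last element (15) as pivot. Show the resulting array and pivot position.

Lomuto partition with pivot = 15:

Initial array: [19, 3, 9, 19, 15]

arr[0]=19 > 15: no swap
arr[1]=3 <= 15: swap with position 0, array becomes [3, 19, 9, 19, 15]
arr[2]=9 <= 15: swap with position 1, array becomes [3, 9, 19, 19, 15]
arr[3]=19 > 15: no swap

Place pivot at position 2: [3, 9, 15, 19, 19]
Pivot position: 2

After partitioning with pivot 15, the array becomes [3, 9, 15, 19, 19]. The pivot is placed at index 2. All elements to the left of the pivot are <= 15, and all elements to the right are > 15.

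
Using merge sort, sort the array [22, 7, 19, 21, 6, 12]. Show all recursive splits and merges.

Merge sort trace:

Split: [22, 7, 19, 21, 6, 12] -> [22, 7, 19] and [21, 6, 12]
  Split: [22, 7, 19] -> [22] and [7, 19]
    Split: [7, 19] -> [7] and [19]
    Merge: [7] + [19] -> [7, 19]
  Merge: [22] + [7, 19] -> [7, 19, 22]
  Split: [21, 6, 12] -> [21] and [6, 12]
    Split: [6, 12] -> [6] and [12]
    Merge: [6] + [12] -> [6, 12]
  Merge: [21] + [6, 12] -> [6, 12, 21]
Merge: [7, 19, 22] + [6, 12, 21] -> [6, 7, 12, 19, 21, 22]

Final sorted array: [6, 7, 12, 19, 21, 22]

The merge sort proceeds by recursively splitting the array and merging sorted halves.
After all merges, the sorted array is [6, 7, 12, 19, 21, 22].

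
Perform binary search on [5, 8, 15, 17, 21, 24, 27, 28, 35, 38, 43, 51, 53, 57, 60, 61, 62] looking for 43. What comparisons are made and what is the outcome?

Binary search for 43 in [5, 8, 15, 17, 21, 24, 27, 28, 35, 38, 43, 51, 53, 57, 60, 61, 62]:

lo=0, hi=16, mid=8, arr[mid]=35 -> 35 < 43, search right half
lo=9, hi=16, mid=12, arr[mid]=53 -> 53 > 43, search left half
lo=9, hi=11, mid=10, arr[mid]=43 -> Found target at index 10!

Binary search finds 43 at index 10 after 3 comparisons. The search repeatedly halves the search space by comparing with the middle element.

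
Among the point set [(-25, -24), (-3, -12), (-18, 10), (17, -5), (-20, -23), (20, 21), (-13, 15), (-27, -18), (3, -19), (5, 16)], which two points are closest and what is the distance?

Computing all pairwise distances among 10 points:

d((-25, -24), (-3, -12)) = 25.0599
d((-25, -24), (-18, 10)) = 34.7131
d((-25, -24), (17, -5)) = 46.0977
d((-25, -24), (-20, -23)) = 5.099 <-- minimum
d((-25, -24), (20, 21)) = 63.6396
d((-25, -24), (-13, 15)) = 40.8044
d((-25, -24), (-27, -18)) = 6.3246
d((-25, -24), (3, -19)) = 28.4429
d((-25, -24), (5, 16)) = 50.0
d((-3, -12), (-18, 10)) = 26.6271
d((-3, -12), (17, -5)) = 21.1896
d((-3, -12), (-20, -23)) = 20.2485
d((-3, -12), (20, 21)) = 40.2244
d((-3, -12), (-13, 15)) = 28.7924
d((-3, -12), (-27, -18)) = 24.7386
d((-3, -12), (3, -19)) = 9.2195
d((-3, -12), (5, 16)) = 29.1204
d((-18, 10), (17, -5)) = 38.0789
d((-18, 10), (-20, -23)) = 33.0606
d((-18, 10), (20, 21)) = 39.5601
d((-18, 10), (-13, 15)) = 7.0711
d((-18, 10), (-27, -18)) = 29.4109
d((-18, 10), (3, -19)) = 35.805
d((-18, 10), (5, 16)) = 23.7697
d((17, -5), (-20, -23)) = 41.1461
d((17, -5), (20, 21)) = 26.1725
d((17, -5), (-13, 15)) = 36.0555
d((17, -5), (-27, -18)) = 45.8803
d((17, -5), (3, -19)) = 19.799
d((17, -5), (5, 16)) = 24.1868
d((-20, -23), (20, 21)) = 59.4643
d((-20, -23), (-13, 15)) = 38.6394
d((-20, -23), (-27, -18)) = 8.6023
d((-20, -23), (3, -19)) = 23.3452
d((-20, -23), (5, 16)) = 46.3249
d((20, 21), (-13, 15)) = 33.541
d((20, 21), (-27, -18)) = 61.0737
d((20, 21), (3, -19)) = 43.4626
d((20, 21), (5, 16)) = 15.8114
d((-13, 15), (-27, -18)) = 35.8469
d((-13, 15), (3, -19)) = 37.5766
d((-13, 15), (5, 16)) = 18.0278
d((-27, -18), (3, -19)) = 30.0167
d((-27, -18), (5, 16)) = 46.6905
d((3, -19), (5, 16)) = 35.0571

Closest pair: (-25, -24) and (-20, -23) with distance 5.099

The closest pair is (-25, -24) and (-20, -23) with Euclidean distance 5.099. For 10 points, brute-force pairwise comparison is shown above. For large n, the divide-and-conquer algorithm (sort by x, recurse on halves, check the dividing strip) achieves O(n log n).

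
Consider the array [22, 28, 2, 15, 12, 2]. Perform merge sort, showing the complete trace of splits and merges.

Merge sort trace:

Split: [22, 28, 2, 15, 12, 2] -> [22, 28, 2] and [15, 12, 2]
  Split: [22, 28, 2] -> [22] and [28, 2]
    Split: [28, 2] -> [28] and [2]
    Merge: [28] + [2] -> [2, 28]
  Merge: [22] + [2, 28] -> [2, 22, 28]
  Split: [15, 12, 2] -> [15] and [12, 2]
    Split: [12, 2] -> [12] and [2]
    Merge: [12] + [2] -> [2, 12]
  Merge: [15] + [2, 12] -> [2, 12, 15]
Merge: [2, 22, 28] + [2, 12, 15] -> [2, 2, 12, 15, 22, 28]

Final sorted array: [2, 2, 12, 15, 22, 28]

The merge sort proceeds by recursively splitting the array and merging sorted halves.
After all merges, the sorted array is [2, 2, 12, 15, 22, 28].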